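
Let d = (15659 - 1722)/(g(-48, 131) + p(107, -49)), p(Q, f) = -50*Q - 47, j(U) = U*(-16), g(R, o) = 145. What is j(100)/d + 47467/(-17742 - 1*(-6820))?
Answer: 91118202821/152219914 ≈ 598.60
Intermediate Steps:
j(U) = -16*U
p(Q, f) = -47 - 50*Q
d = -13937/5252 (d = (15659 - 1722)/(145 + (-47 - 50*107)) = 13937/(145 + (-47 - 5350)) = 13937/(145 - 5397) = 13937/(-5252) = 13937*(-1/5252) = -13937/5252 ≈ -2.6537)
j(100)/d + 47467/(-17742 - 1*(-6820)) = (-16*100)/(-13937/5252) + 47467/(-17742 - 1*(-6820)) = -1600*(-5252/13937) + 47467/(-17742 + 6820) = 8403200/13937 + 47467/(-10922) = 8403200/13937 + 47467*(-1/10922) = 8403200/13937 - 47467/10922 = 91118202821/152219914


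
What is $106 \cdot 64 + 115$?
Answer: $6899$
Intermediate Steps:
$106 \cdot 64 + 115 = 6784 + 115 = 6899$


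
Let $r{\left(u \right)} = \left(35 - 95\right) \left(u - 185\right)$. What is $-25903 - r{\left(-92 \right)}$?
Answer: $-42523$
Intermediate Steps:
$r{\left(u \right)} = 11100 - 60 u$ ($r{\left(u \right)} = - 60 \left(-185 + u\right) = 11100 - 60 u$)
$-25903 - r{\left(-92 \right)} = -25903 - \left(11100 - -5520\right) = -25903 - \left(11100 + 5520\right) = -25903 - 16620 = -42523$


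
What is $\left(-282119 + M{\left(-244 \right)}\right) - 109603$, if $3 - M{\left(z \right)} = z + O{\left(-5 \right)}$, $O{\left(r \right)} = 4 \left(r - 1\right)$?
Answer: $-391451$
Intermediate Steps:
$O{\left(r \right)} = -4 + 4 r$ ($O{\left(r \right)} = 4 \left(-1 + r\right) = -4 + 4 r$)
$M{\left(z \right)} = 27 - z$ ($M{\left(z \right)} = 3 - \left(z + \left(-4 + 4 \left(-5\right)\right)\right) = 3 - \left(z - 24\right) = 3 - \left(-24 + z\right) = 27 - z$)
$\left(-282119 + M{\left(-244 \right)}\right) - 109603 = \left(-282119 + \left(27 - -244\right)\right) - 109603 = \left(-282119 + \left(27 + 244\right)\right) - 109603 = \left(-282119 + 271\right) - 109603 = -281848 - 109603 = -391451$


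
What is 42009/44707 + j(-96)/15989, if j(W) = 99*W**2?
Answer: 2182191231/37622117 ≈ 58.003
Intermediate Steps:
42009/44707 + j(-96)/15989 = 42009/44707 + (99*(-96)**2)/15989 = 42009*(1/44707) + (99*9216)*(1/15989) = 2211/2353 + 912384*(1/15989) = 2211/2353 + 912384/15989 = 2182191231/37622117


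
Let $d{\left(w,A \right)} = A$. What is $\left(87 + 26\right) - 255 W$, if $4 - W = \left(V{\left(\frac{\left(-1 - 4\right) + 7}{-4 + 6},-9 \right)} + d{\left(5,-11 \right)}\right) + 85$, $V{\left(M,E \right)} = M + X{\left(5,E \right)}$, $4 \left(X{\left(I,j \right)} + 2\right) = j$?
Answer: $\frac{68537}{4} \approx 17134.0$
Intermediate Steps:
$X{\left(I,j \right)} = -2 + \frac{j}{4}$
$V{\left(M,E \right)} = -2 + M + \frac{E}{4}$ ($V{\left(M,E \right)} = M + \left(-2 + \frac{E}{4}\right) = -2 + M + \frac{E}{4}$)
$W = - \frac{267}{4}$ ($W = 4 - \left(\left(\left(-2 + \frac{\left(-1 - 4\right) + 7}{-4 + 6} + \frac{1}{4} \left(-9\right)\right) - 11\right) + 85\right) = 4 - \left(\left(\left(-2 + \frac{\left(-1 - 4\right) + 7}{2} - \frac{9}{4}\right) - 11\right) + 85\right) = 4 - \left(\left(\left(-2 + \left(-5 + 7\right) \frac{1}{2} - \frac{9}{4}\right) - 11\right) + 85\right) = 4 - \left(\left(\left(-2 + 2 \cdot \frac{1}{2} - \frac{9}{4}\right) - 11\right) + 85\right) = 4 - \left(\left(\left(-2 + 1 - \frac{9}{4}\right) - 11\right) + 85\right) = 4 - \left(\left(- \frac{13}{4} - 11\right) + 85\right) = 4 - \left(- \frac{57}{4} + 85\right) = 4 - \frac{283}{4} = - \frac{267}{4} \approx -66.75$)
$\left(87 + 26\right) - 255 W = \left(87 + 26\right) - - \frac{68085}{4} = 113 + \frac{68085}{4} = \frac{68537}{4}$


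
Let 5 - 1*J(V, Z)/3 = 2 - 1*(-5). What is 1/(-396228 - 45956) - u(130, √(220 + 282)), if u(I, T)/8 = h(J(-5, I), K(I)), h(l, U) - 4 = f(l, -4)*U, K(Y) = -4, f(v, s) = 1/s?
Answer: -17687361/442184 ≈ -40.000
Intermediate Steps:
J(V, Z) = -6 (J(V, Z) = 15 - 3*(2 - 1*(-5)) = 15 - 3*(2 + 5) = 15 - 3*7 = 15 - 21 = -6)
h(l, U) = 4 - U/4 (h(l, U) = 4 + U/(-4) = 4 - U/4)
u(I, T) = 40 (u(I, T) = 8*(4 - ¼*(-4)) = 8*(4 + 1) = 8*5 = 40)
1/(-396228 - 45956) - u(130, √(220 + 282)) = 1/(-396228 - 45956) - 1*40 = 1/(-442184) - 40 = -1/442184 - 40 = -17687361/442184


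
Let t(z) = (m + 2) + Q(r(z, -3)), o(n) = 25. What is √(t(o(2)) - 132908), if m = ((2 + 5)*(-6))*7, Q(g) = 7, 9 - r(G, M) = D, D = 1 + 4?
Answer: I*√133193 ≈ 364.96*I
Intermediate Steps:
D = 5
r(G, M) = 4 (r(G, M) = 9 - 1*5 = 9 - 5 = 4)
m = -294 (m = (7*(-6))*7 = -42*7 = -294)
t(z) = -285 (t(z) = (-294 + 2) + 7 = -292 + 7 = -285)
√(t(o(2)) - 132908) = √(-285 - 132908) = √(-133193) = I*√133193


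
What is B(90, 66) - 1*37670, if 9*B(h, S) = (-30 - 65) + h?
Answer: -339035/9 ≈ -37671.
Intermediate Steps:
B(h, S) = -95/9 + h/9 (B(h, S) = ((-30 - 65) + h)/9 = (-95 + h)/9 = -95/9 + h/9)
B(90, 66) - 1*37670 = (-95/9 + (⅑)*90) - 1*37670 = (-95/9 + 10) - 37670 = -5/9 - 37670 = -339035/9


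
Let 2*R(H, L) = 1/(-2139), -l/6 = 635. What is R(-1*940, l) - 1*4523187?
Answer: -19350193987/4278 ≈ -4.5232e+6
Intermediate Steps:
l = -3810 (l = -6*635 = -3810)
R(H, L) = -1/4278 (R(H, L) = (½)/(-2139) = (½)*(-1/2139) = -1/4278)
R(-1*940, l) - 1*4523187 = -1/4278 - 1*4523187 = -1/4278 - 4523187 = -19350193987/4278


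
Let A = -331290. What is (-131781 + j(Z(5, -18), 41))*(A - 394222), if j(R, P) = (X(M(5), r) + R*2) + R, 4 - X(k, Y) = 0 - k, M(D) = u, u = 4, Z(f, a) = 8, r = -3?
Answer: 95585480488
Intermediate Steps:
M(D) = 4
X(k, Y) = 4 + k (X(k, Y) = 4 - (0 - k) = 4 - (-1)*k = 4 + k)
j(R, P) = 8 + 3*R (j(R, P) = ((4 + 4) + R*2) + R = (8 + 2*R) + R = 8 + 3*R)
(-131781 + j(Z(5, -18), 41))*(A - 394222) = (-131781 + (8 + 3*8))*(-331290 - 394222) = (-131781 + (8 + 24))*(-725512) = (-131781 + 32)*(-725512) = -131749*(-725512) = 95585480488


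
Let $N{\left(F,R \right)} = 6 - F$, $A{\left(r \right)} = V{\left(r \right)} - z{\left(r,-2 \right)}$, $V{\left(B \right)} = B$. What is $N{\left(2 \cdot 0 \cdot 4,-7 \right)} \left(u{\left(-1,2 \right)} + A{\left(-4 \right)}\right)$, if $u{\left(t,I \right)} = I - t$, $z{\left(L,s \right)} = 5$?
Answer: $-36$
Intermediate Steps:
$A{\left(r \right)} = -5 + r$ ($A{\left(r \right)} = r - 5 = -5 + r$)
$N{\left(2 \cdot 0 \cdot 4,-7 \right)} \left(u{\left(-1,2 \right)} + A{\left(-4 \right)}\right) = \left(6 - 2 \cdot 0 \cdot 4\right) \left(\left(2 - -1\right) - 9\right) = \left(6 - 0 \cdot 4\right) \left(\left(2 + 1\right) - 9\right) = \left(6 - 0\right) \left(3 - 9\right) = \left(6 + 0\right) \left(-6\right) = 6 \left(-6\right) = -36$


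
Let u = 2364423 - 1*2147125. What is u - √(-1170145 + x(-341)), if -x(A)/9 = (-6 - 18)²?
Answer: 217298 - I*√1175329 ≈ 2.173e+5 - 1084.1*I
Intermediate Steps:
x(A) = -5184 (x(A) = -9*(-6 - 18)² = -9*(-24)² = -9*576 = -5184)
u = 217298 (u = 2364423 - 2147125 = 217298)
u - √(-1170145 + x(-341)) = 217298 - √(-1170145 - 5184) = 217298 - √(-1175329) = 217298 - I*√1175329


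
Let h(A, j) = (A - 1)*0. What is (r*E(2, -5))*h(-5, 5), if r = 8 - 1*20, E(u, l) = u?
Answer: 0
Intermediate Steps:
r = -12 (r = 8 - 20 = -12)
h(A, j) = 0 (h(A, j) = (-1 + A)*0 = 0)
(r*E(2, -5))*h(-5, 5) = -12*2*0 = -24*0 = 0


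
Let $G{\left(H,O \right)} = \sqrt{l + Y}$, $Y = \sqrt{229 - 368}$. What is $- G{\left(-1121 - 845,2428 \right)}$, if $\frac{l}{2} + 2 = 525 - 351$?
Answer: $- \sqrt{344 + i \sqrt{139}} \approx -18.55 - 0.31779 i$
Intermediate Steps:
$l = 344$ ($l = -4 + 2 \left(525 - 351\right) = -4 + 2 \cdot 174 = -4 + 348 = 344$)
$Y = i \sqrt{139}$ ($Y = \sqrt{-139} = i \sqrt{139} \approx 11.79 i$)
$G{\left(H,O \right)} = \sqrt{344 + i \sqrt{139}}$
$- G{\left(-1121 - 845,2428 \right)} = - \sqrt{344 + i \sqrt{139}}$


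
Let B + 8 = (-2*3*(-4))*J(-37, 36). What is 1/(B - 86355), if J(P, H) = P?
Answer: -1/87251 ≈ -1.1461e-5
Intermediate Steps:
B = -896 (B = -8 + (-2*3*(-4))*(-37) = -8 - 6*(-4)*(-37) = -8 + 24*(-37) = -8 - 888 = -896)
1/(B - 86355) = 1/(-896 - 86355) = 1/(-87251) = -1/87251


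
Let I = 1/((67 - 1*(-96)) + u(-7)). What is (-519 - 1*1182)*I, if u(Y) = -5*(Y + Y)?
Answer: -1701/233 ≈ -7.3004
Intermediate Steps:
u(Y) = -10*Y
I = 1/233 (I = 1/((67 - 1*(-96)) - 10*(-7)) = 1/((67 + 96) + 70) = 1/(163 + 70) = 1/233 ≈ 0.0042918)
(-519 - 1*1182)*I = (-519 - 1*1182)*(1/233) = (-519 - 1182)*(1/233) = -1701*1/233 = -1701/233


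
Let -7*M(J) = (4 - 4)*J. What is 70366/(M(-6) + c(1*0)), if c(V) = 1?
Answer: 70366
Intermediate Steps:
M(J) = 0 (M(J) = -(4 - 4)*J/7 = -0*J = -⅐*0 = 0)
70366/(M(-6) + c(1*0)) = 70366/(0 + 1) = 70366/1 = 70366*1 = 70366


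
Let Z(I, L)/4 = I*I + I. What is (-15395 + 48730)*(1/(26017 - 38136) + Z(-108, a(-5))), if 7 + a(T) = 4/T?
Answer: 18673888814425/12119 ≈ 1.5409e+9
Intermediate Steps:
a(T) = -7 + 4/T
Z(I, L) = 4*I + 4*I**2 (Z(I, L) = 4*(I*I + I) = 4*(I**2 + I) = 4*(I + I**2) = 4*I + 4*I**2)
(-15395 + 48730)*(1/(26017 - 38136) + Z(-108, a(-5))) = (-15395 + 48730)*(1/(26017 - 38136) + 4*(-108)*(1 - 108)) = 33335*(1/(-12119) + 4*(-108)*(-107)) = 33335*(-1/12119 + 46224) = 33335*(560188655/12119) = 18673888814425/12119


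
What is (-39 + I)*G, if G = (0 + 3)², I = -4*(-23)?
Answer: 477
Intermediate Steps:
I = 92
G = 9 (G = 3² = 9)
(-39 + I)*G = (-39 + 92)*9 = 53*9 = 477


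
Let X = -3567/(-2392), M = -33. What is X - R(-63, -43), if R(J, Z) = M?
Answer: 82503/2392 ≈ 34.491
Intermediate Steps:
R(J, Z) = -33
X = 3567/2392 (X = -3567*(-1/2392) = 3567/2392 ≈ 1.4912)
X - R(-63, -43) = 3567/2392 - 1*(-33) = 3567/2392 + 33 = 82503/2392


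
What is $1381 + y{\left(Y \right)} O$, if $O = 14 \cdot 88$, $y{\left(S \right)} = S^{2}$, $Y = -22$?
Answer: $597669$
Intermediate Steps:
$O = 1232$
$1381 + y{\left(Y \right)} O = 1381 + \left(-22\right)^{2} \cdot 1232 = 1381 + 484 \cdot 1232 = 1381 + 596288 = 597669$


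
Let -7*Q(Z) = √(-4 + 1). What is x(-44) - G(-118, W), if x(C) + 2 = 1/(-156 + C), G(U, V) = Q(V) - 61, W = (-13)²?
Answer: 11799/200 + I*√3/7 ≈ 58.995 + 0.24744*I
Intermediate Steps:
W = 169
Q(Z) = -I*√3/7 (Q(Z) = -√(-4 + 1)/7 = -I*√3/7)
G(U, V) = -61 - I*√3/7 (G(U, V) = -I*√3/7 - 61 = -61 - I*√3/7)
x(C) = -2 + 1/(-156 + C)
x(-44) - G(-118, W) = (313 - 2*(-44))/(-156 - 44) - (-61 - I*√3/7) = (313 + 88)/(-200) + (61 + I*√3/7) = -1/200*401 + (61 + I*√3/7) = -401/200 + (61 + I*√3/7) = 11799/200 + I*√3/7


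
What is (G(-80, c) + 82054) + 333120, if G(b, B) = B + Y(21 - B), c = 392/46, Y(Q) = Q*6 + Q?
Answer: 9551207/23 ≈ 4.1527e+5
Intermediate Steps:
Y(Q) = 7*Q (Y(Q) = 6*Q + Q = 7*Q)
c = 196/23 (c = 392*(1/46) = 196/23 ≈ 8.5217)
G(b, B) = 147 - 6*B (G(b, B) = B + 7*(21 - B) = B + (147 - 7*B) = 147 - 6*B)
(G(-80, c) + 82054) + 333120 = ((147 - 6*196/23) + 82054) + 333120 = ((147 - 1176/23) + 82054) + 333120 = (2205/23 + 82054) + 333120 = 1889447/23 + 333120 = 9551207/23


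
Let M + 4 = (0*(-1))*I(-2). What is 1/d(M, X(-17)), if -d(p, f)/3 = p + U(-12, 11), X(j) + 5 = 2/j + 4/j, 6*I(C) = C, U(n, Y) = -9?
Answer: 1/39 ≈ 0.025641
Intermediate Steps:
I(C) = C/6
M = -4 (M = -4 + (0*(-1))*((⅙)*(-2)) = -4 + 0*(-⅓) = -4 + 0 = -4)
X(j) = -5 + 6/j (X(j) = -5 + (2/j + 4/j) = -5 + 6/j)
d(p, f) = 27 - 3*p (d(p, f) = -3*(p - 9) = -3*(-9 + p) = 27 - 3*p)
1/d(M, X(-17)) = 1/(27 - 3*(-4)) = 1/(27 + 12) = 1/39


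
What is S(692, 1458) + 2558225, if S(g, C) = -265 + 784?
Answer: 2558744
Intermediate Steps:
S(g, C) = 519
S(692, 1458) + 2558225 = 519 + 2558225 = 2558744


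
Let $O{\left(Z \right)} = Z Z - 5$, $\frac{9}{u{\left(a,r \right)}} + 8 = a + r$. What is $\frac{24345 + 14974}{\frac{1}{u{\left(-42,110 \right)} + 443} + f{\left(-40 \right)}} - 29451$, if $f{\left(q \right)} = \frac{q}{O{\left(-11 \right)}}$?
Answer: $- \frac{12699205163}{88050} \approx -1.4423 \cdot 10^{5}$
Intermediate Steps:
$u{\left(a,r \right)} = \frac{9}{-8 + a + r}$ ($u{\left(a,r \right)} = \frac{9}{-8 + \left(a + r\right)} = \frac{9}{-8 + a + r}$)
$O{\left(Z \right)} = -5 + Z^{2}$ ($O{\left(Z \right)} = Z^{2} - 5 = -5 + Z^{2}$)
$f{\left(q \right)} = \frac{q}{116}$ ($f{\left(q \right)} = \frac{q}{-5 + \left(-11\right)^{2}} = \frac{q}{-5 + 121} = \frac{q}{116}$)
$\frac{24345 + 14974}{\frac{1}{u{\left(-42,110 \right)} + 443} + f{\left(-40 \right)}} - 29451 = \frac{24345 + 14974}{\frac{1}{\frac{9}{-8 - 42 + 110} + 443} + \frac{1}{116} \left(-40\right)} - 29451 = \frac{39319}{\frac{1}{\frac{9}{60} + 443} - \frac{10}{29}} - 29451 = \frac{39319}{\frac{1}{9 \cdot \frac{1}{60} + 443} - \frac{10}{29}} - 29451 = \frac{39319}{\frac{1}{\frac{3}{20} + 443} - \frac{10}{29}} - 29451 = \frac{39319}{\frac{1}{\frac{8863}{20}} - \frac{10}{29}} - 29451 = \frac{39319}{\frac{20}{8863} - \frac{10}{29}} - 29451 = \frac{39319}{- \frac{88050}{257027}} - 29451 = 39319 \left(- \frac{257027}{88050}\right) - 29451 = - \frac{10106044613}{88050} - 29451 = - \frac{12699205163}{88050}$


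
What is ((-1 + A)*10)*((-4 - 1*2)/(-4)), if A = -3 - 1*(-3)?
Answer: -15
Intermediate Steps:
A = 0 (A = -3 + 3 = 0)
((-1 + A)*10)*((-4 - 1*2)/(-4)) = ((-1 + 0)*10)*((-4 - 1*2)/(-4)) = (-1*10)*((-4 - 2)*(-1/4)) = -(-60)*(-1)/4 = -10*3/2 = -15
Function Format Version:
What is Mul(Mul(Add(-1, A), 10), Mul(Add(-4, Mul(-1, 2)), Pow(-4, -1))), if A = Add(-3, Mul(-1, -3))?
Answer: -15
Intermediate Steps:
A = 0 (A = Add(-3, 3) = 0)
Mul(Mul(Add(-1, A), 10), Mul(Add(-4, Mul(-1, 2)), Pow(-4, -1))) = Mul(Mul(Add(-1, 0), 10), Mul(Add(-4, Mul(-1, 2)), Pow(-4, -1))) = Mul(Mul(-1, 10), Mul(Add(-4, -2), Rational(-1, 4))) = Mul(-10, Mul(-6, Rational(-1, 4))) = Mul(-10, Rational(3, 2)) = -15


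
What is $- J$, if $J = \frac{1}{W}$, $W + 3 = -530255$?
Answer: $\frac{1}{530258} \approx 1.8859 \cdot 10^{-6}$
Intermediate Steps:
$W = -530258$ ($W = -3 - 530255 = -530258$)
$J = - \frac{1}{530258}$ ($J = \frac{1}{-530258} = - \frac{1}{530258} \approx -1.8859 \cdot 10^{-6}$)
$- J = \left(-1\right) \left(- \frac{1}{530258}\right) = \frac{1}{530258}$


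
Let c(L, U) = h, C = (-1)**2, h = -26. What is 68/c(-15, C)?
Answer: -34/13 ≈ -2.6154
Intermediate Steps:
C = 1
c(L, U) = -26
68/c(-15, C) = 68/(-26) = 68*(-1/26) = -34/13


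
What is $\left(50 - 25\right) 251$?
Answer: $6275$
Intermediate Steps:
$\left(50 - 25\right) 251 = 25 \cdot 251 = 6275$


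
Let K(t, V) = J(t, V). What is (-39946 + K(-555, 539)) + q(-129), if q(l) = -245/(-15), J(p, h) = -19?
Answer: -119846/3 ≈ -39949.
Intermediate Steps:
K(t, V) = -19
q(l) = 49/3 (q(l) = -245*(-1/15) = 49/3)
(-39946 + K(-555, 539)) + q(-129) = (-39946 - 19) + 49/3 = -39965 + 49/3 = -119846/3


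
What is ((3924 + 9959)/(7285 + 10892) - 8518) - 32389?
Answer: -743552656/18177 ≈ -40906.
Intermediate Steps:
((3924 + 9959)/(7285 + 10892) - 8518) - 32389 = (13883/18177 - 8518) - 32389 = -154817803/18177 - 32389 = -743552656/18177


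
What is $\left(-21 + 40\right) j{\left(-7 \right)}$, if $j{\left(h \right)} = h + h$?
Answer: $-266$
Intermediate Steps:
$j{\left(h \right)} = 2 h$
$\left(-21 + 40\right) j{\left(-7 \right)} = \left(-21 + 40\right) 2 \left(-7\right) = 19 \left(-14\right) = -266$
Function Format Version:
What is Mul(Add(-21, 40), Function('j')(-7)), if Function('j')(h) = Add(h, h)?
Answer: -266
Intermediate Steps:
Function('j')(h) = Mul(2, h)
Mul(Add(-21, 40), Function('j')(-7)) = Mul(Add(-21, 40), Mul(2, -7)) = Mul(19, -14) = -266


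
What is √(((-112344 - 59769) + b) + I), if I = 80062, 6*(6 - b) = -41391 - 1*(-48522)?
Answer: I*√372934/2 ≈ 305.34*I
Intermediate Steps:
b = -2365/2 (b = 6 - (-41391 - 1*(-48522))/6 = 6 - (-41391 + 48522)/6 = 6 - ⅙*7131 = 6 - 2377/2 = -2365/2 ≈ -1182.5)
√(((-112344 - 59769) + b) + I) = √(((-112344 - 59769) - 2365/2) + 80062) = √((-172113 - 2365/2) + 80062) = √(-346591/2 + 80062) = √(-186467/2) = I*√372934/2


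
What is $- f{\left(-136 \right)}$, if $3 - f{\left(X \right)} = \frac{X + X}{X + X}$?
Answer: $-2$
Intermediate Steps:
$f{\left(X \right)} = 2$ ($f{\left(X \right)} = 3 - \frac{X + X}{X + X} = 3 - \frac{2 X}{2 X} = 3 - 2 X \frac{1}{2 X} = 3 - 1 = 2$)
$- f{\left(-136 \right)} = \left(-1\right) 2 = -2$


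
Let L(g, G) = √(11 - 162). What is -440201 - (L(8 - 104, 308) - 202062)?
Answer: -238139 - I*√151 ≈ -2.3814e+5 - 12.288*I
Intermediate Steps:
L(g, G) = I*√151 (L(g, G) = √(-151) = I*√151)
-440201 - (L(8 - 104, 308) - 202062) = -440201 - (I*√151 - 202062) = -440201 - (-202062 + I*√151) = -440201 + (202062 - I*√151) = -238139 - I*√151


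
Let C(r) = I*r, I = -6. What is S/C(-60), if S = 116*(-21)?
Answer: -203/30 ≈ -6.7667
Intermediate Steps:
C(r) = -6*r
S = -2436
S/C(-60) = -2436/((-6*(-60))) = -2436/360 = -2436*1/360 = -203/30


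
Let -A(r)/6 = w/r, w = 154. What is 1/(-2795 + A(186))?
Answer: -31/86799 ≈ -0.00035715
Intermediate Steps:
A(r) = -924/r
1/(-2795 + A(186)) = 1/(-2795 - 924/186) = 1/(-2795 - 924*1/186) = 1/(-2795 - 154/31) = 1/(-86799/31) = -31/86799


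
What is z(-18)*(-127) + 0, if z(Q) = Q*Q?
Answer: -41148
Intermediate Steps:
z(Q) = Q**2
z(-18)*(-127) + 0 = (-18)**2*(-127) + 0 = 324*(-127) + 0 = -41148 + 0 = -41148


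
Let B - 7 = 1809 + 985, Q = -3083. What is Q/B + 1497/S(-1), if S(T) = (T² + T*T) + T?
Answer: 4190014/2801 ≈ 1495.9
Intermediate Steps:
B = 2801 (B = 7 + (1809 + 985) = 7 + 2794 = 2801)
S(T) = T + 2*T² (S(T) = (T² + T²) + T = 2*T² + T = T + 2*T²)
Q/B + 1497/S(-1) = -3083/2801 + 1497/((-(1 + 2*(-1)))) = -3083*1/2801 + 1497/((-(1 - 2))) = -3083/2801 + 1497/((-1*(-1))) = -3083/2801 + 1497/1 = -3083/2801 + 1497*1 = -3083/2801 + 1497 = 4190014/2801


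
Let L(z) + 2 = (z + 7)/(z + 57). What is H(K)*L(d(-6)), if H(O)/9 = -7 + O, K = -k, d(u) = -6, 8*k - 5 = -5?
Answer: 2121/17 ≈ 124.76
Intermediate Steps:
k = 0 (k = 5/8 + (1/8)*(-5) = 5/8 - 5/8 = 0)
L(z) = -2 + (7 + z)/(57 + z) (L(z) = -2 + (z + 7)/(z + 57) = -2 + (7 + z)/(57 + z))
K = 0 (K = -1*0 = 0)
H(O) = -63 + 9*O (H(O) = 9*(-7 + O) = -63 + 9*O)
H(K)*L(d(-6)) = (-63 + 9*0)*((-107 - 1*(-6))/(57 - 6)) = (-63 + 0)*((-107 + 6)/51) = -21*(-101)/17 = -63*(-101/51) = 2121/17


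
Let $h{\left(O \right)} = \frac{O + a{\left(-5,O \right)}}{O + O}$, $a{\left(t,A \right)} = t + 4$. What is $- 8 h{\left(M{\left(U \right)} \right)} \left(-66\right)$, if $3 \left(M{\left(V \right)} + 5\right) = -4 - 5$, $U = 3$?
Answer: $297$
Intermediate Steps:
$a{\left(t,A \right)} = 4 + t$
$M{\left(V \right)} = -8$ ($M{\left(V \right)} = -5 + \frac{-4 - 5}{3} = -5 + \frac{1}{3} \left(-9\right) = -5 - 3 = -8$)
$h{\left(O \right)} = \frac{-1 + O}{2 O}$ ($h{\left(O \right)} = \frac{O + \left(4 - 5\right)}{O + O} = \frac{O - 1}{2 O} = \left(-1 + O\right) \frac{1}{2 O} = \frac{-1 + O}{2 O}$)
$- 8 h{\left(M{\left(U \right)} \right)} \left(-66\right) = - 8 \frac{-1 - 8}{2 \left(-8\right)} \left(-66\right) = - 8 \cdot \frac{1}{2} \left(- \frac{1}{8}\right) \left(-9\right) \left(-66\right) = \left(-8\right) \frac{9}{16} \left(-66\right) = \left(- \frac{9}{2}\right) \left(-66\right) = 297$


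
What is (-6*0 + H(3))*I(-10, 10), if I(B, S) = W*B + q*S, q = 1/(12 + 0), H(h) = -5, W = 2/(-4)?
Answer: -175/6 ≈ -29.167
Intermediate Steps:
W = -1/2 (W = 2*(-1/4) = -1/2 ≈ -0.50000)
q = 1/12 ≈ 0.083333
I(B, S) = -B/2 + S/12
(-6*0 + H(3))*I(-10, 10) = (-6*0 - 5)*(-1/2*(-10) + (1/12)*10) = (0 - 5)*(5 + 5/6) = -5*35/6 = -175/6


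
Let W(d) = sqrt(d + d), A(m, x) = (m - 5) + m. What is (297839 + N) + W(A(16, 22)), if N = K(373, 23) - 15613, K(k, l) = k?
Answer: 282599 + 3*sqrt(6) ≈ 2.8261e+5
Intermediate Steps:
A(m, x) = -5 + 2*m (A(m, x) = (-5 + m) + m = -5 + 2*m)
W(d) = sqrt(2)*sqrt(d) (W(d) = sqrt(2*d) = sqrt(2)*sqrt(d))
N = -15240 (N = 373 - 15613 = -15240)
(297839 + N) + W(A(16, 22)) = (297839 - 15240) + sqrt(2)*sqrt(-5 + 2*16) = 282599 + sqrt(2)*sqrt(-5 + 32) = 282599 + sqrt(2)*sqrt(27) = 282599 + sqrt(2)*(3*sqrt(3)) = 282599 + 3*sqrt(6)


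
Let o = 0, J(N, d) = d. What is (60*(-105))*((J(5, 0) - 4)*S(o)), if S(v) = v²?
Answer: 0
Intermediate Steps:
(60*(-105))*((J(5, 0) - 4)*S(o)) = (60*(-105))*((0 - 4)*0²) = -(-25200)*0 = -6300*0 = 0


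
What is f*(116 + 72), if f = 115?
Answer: 21620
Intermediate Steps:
f*(116 + 72) = 115*(116 + 72) = 115*188 = 21620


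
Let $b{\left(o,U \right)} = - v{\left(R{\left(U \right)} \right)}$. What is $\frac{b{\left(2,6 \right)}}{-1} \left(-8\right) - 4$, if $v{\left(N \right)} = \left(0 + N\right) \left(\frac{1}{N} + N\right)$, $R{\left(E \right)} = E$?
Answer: $-300$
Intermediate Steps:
$v{\left(N \right)} = N \left(N + \frac{1}{N}\right)$
$b{\left(o,U \right)} = -1 - U^{2}$ ($b{\left(o,U \right)} = - (1 + U^{2}) = -1 - U^{2}$)
$\frac{b{\left(2,6 \right)}}{-1} \left(-8\right) - 4 = \frac{-1 - 6^{2}}{-1} \left(-8\right) - 4 = \left(-1 - 36\right) \left(-1\right) \left(-8\right) - 4 = \left(-37\right) \left(-1\right) \left(-8\right) - 4 = 37 \left(-8\right) - 4 = -296 - 4 = -300$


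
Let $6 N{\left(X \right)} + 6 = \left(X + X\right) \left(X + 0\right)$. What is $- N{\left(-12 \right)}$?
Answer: $-47$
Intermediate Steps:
$N{\left(X \right)} = -1 + \frac{X^{2}}{3}$ ($N{\left(X \right)} = -1 + \frac{\left(X + X\right) \left(X + 0\right)}{6} = -1 + \frac{2 X X}{6} = -1 + \frac{2 X^{2}}{6} = -1 + \frac{X^{2}}{3}$)
$- N{\left(-12 \right)} = - (-1 + \frac{\left(-12\right)^{2}}{3}) = - (-1 + \frac{1}{3} \cdot 144) = - (-1 + 48) = \left(-1\right) 47 = -47$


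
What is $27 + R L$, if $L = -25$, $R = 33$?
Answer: $-798$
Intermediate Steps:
$27 + R L = 27 + 33 \left(-25\right) = 27 - 825 = -798$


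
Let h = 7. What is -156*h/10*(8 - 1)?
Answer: -3822/5 ≈ -764.40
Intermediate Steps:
-156*h/10*(8 - 1) = -156*7/10*(8 - 1) = -156*7*(1/10)*7 = -546*7/5 = -156*49/10 = -3822/5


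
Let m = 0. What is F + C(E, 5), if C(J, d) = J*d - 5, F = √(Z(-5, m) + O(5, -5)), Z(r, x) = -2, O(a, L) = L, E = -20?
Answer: -105 + I*√7 ≈ -105.0 + 2.6458*I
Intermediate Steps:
F = I*√7 (F = √(-2 - 5) = √(-7) = I*√7 ≈ 2.6458*I)
C(J, d) = -5 + J*d
F + C(E, 5) = I*√7 + (-5 - 20*5) = I*√7 + (-5 - 100) = I*√7 - 105 = -105 + I*√7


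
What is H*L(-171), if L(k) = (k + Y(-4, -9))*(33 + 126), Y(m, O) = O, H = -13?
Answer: 372060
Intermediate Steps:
L(k) = -1431 + 159*k (L(k) = (k - 9)*(33 + 126) = (-9 + k)*159 = -1431 + 159*k)
H*L(-171) = -13*(-1431 + 159*(-171)) = -13*(-1431 - 27189) = -13*(-28620) = 372060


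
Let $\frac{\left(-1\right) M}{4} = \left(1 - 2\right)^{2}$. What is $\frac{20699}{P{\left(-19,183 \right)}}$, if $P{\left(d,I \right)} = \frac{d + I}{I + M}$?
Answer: $\frac{3705121}{164} \approx 22592.0$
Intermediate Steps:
$M = -4$ ($M = - 4 \left(1 - 2\right)^{2} = - 4 \left(-1\right)^{2} = \left(-4\right) 1 = -4$)
$P{\left(d,I \right)} = \frac{I + d}{-4 + I}$ ($P{\left(d,I \right)} = \frac{d + I}{I - 4} = \frac{I + d}{-4 + I}$)
$\frac{20699}{P{\left(-19,183 \right)}} = \frac{20699}{\frac{1}{-4 + 183} \left(183 - 19\right)} = \frac{20699}{\frac{1}{179} \cdot 164} = \frac{20699}{\frac{164}{179}} = 20699 \cdot \frac{179}{164} = \frac{3705121}{164}$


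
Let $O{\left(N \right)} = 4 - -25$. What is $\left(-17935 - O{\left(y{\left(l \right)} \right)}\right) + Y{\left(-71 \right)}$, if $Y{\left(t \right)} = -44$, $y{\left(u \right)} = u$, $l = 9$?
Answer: $-18008$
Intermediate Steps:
$O{\left(N \right)} = 29$ ($O{\left(N \right)} = 4 + 25 = 29$)
$\left(-17935 - O{\left(y{\left(l \right)} \right)}\right) + Y{\left(-71 \right)} = \left(-17935 - 29\right) - 44 = -17964 - 44 = -18008$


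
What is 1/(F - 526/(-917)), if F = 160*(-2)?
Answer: -917/292914 ≈ -0.0031306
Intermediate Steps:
F = -320
1/(F - 526/(-917)) = 1/(-320 - 526/(-917)) = 1/(-320 - 526*(-1/917)) = 1/(-320 + 526/917) = 1/(-292914/917) = -917/292914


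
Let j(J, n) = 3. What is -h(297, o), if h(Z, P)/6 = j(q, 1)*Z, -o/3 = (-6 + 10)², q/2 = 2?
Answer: -5346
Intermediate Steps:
q = 4 (q = 2*2 = 4)
o = -48 (o = -3*(-6 + 10)² = -3*4² = -3*16 = -48)
h(Z, P) = 18*Z (h(Z, P) = 6*(3*Z) = 18*Z)
-h(297, o) = -18*297 = -1*5346 = -5346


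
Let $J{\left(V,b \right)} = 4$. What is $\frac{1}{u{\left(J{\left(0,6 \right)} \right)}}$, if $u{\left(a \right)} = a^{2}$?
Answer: $\frac{1}{16} \approx 0.0625$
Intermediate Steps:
$\frac{1}{u{\left(J{\left(0,6 \right)} \right)}} = \frac{1}{4^{2}} = \frac{1}{16}$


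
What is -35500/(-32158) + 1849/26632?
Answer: 502448071/428215928 ≈ 1.1734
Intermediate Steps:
-35500/(-32158) + 1849/26632 = -35500*(-1/32158) + 1849*(1/26632) = 17750/16079 + 1849/26632 = 502448071/428215928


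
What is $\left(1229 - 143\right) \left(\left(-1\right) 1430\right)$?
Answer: $-1552980$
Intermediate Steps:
$\left(1229 - 143\right) \left(\left(-1\right) 1430\right) = 1086 \left(-1430\right) = -1552980$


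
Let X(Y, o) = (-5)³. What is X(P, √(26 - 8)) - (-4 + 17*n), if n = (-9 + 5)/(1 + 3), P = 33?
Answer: -104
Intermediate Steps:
n = -1 (n = -4/4 = -4*¼ = -1)
X(Y, o) = -125
X(P, √(26 - 8)) - (-4 + 17*n) = -125 - (-4 + 17*(-1)) = -125 - (-4 - 17) = -125 - 1*(-21) = -125 + 21 = -104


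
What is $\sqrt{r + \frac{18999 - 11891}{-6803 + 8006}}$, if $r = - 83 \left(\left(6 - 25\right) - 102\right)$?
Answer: $\frac{\sqrt{14542870911}}{1203} \approx 100.24$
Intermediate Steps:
$r = 10043$ ($r = - 83 \left(-19 - 102\right) = \left(-83\right) \left(-121\right) = 10043$)
$\sqrt{r + \frac{18999 - 11891}{-6803 + 8006}} = \sqrt{10043 + \frac{18999 - 11891}{-6803 + 8006}} = \sqrt{10043 + \frac{7108}{1203}} = \sqrt{\frac{12088837}{1203}} = \frac{\sqrt{14542870911}}{1203}$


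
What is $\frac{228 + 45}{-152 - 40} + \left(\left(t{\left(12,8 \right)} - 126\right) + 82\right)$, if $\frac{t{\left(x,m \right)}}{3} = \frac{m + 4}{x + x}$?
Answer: $- \frac{2811}{64} \approx -43.922$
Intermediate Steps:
$t{\left(x,m \right)} = \frac{3 \left(4 + m\right)}{2 x}$ ($t{\left(x,m \right)} = 3 \frac{m + 4}{x + x} = 3 \frac{4 + m}{2 x} = \frac{3 \left(4 + m\right)}{2 x}$)
$\frac{228 + 45}{-152 - 40} + \left(\left(t{\left(12,8 \right)} - 126\right) + 82\right) = \frac{228 + 45}{-152 - 40} + \left(\left(\frac{3 \left(4 + 8\right)}{2 \cdot 12} - 126\right) + 82\right) = \frac{273}{-192} + \left(\left(\frac{3}{2} \cdot \frac{1}{12} \cdot 12 - 126\right) + 82\right) = 273 \left(- \frac{1}{192}\right) + \left(\left(\frac{3}{2} - 126\right) + 82\right) = - \frac{91}{64} + \left(- \frac{249}{2} + 82\right) = - \frac{91}{64} - \frac{85}{2} = - \frac{2811}{64}$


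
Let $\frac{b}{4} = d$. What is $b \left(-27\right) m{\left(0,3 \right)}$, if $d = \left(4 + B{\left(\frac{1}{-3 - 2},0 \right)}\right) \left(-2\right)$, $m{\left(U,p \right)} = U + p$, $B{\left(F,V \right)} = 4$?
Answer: $5184$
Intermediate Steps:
$d = -16$ ($d = \left(4 + 4\right) \left(-2\right) = 8 \left(-2\right) = -16$)
$b = -64$ ($b = 4 \left(-16\right) = -64$)
$b \left(-27\right) m{\left(0,3 \right)} = \left(-64\right) \left(-27\right) \left(0 + 3\right) = 1728 \cdot 3 = 5184$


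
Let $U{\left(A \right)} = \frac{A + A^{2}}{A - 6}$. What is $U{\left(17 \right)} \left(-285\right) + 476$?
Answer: $- \frac{81974}{11} \approx -7452.2$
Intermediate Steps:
$U{\left(A \right)} = \frac{A + A^{2}}{-6 + A}$
$U{\left(17 \right)} \left(-285\right) + 476 = \frac{17 \left(1 + 17\right)}{-6 + 17} \left(-285\right) + 476 = 17 \cdot \frac{1}{11} \cdot 18 \left(-285\right) + 476 = \frac{306}{11} \left(-285\right) + 476 = - \frac{87210}{11} + 476 = - \frac{81974}{11}$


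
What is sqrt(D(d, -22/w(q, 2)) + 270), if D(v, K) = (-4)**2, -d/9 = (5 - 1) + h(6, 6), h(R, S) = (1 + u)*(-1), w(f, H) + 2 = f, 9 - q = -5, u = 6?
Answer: sqrt(286) ≈ 16.912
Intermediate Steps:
q = 14 (q = 9 - 1*(-5) = 9 + 5 = 14)
w(f, H) = -2 + f
h(R, S) = -7 (h(R, S) = (1 + 6)*(-1) = 7*(-1) = -7)
d = 27 (d = -9*((5 - 1) - 7) = -9*(4 - 7) = -9*(-3) = 27)
D(v, K) = 16
sqrt(D(d, -22/w(q, 2)) + 270) = sqrt(16 + 270) = sqrt(286)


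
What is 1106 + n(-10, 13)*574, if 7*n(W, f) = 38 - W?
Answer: 5042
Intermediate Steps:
n(W, f) = 38/7 - W/7 (n(W, f) = (38 - W)/7 = 38/7 - W/7)
1106 + n(-10, 13)*574 = 1106 + (38/7 - ⅐*(-10))*574 = 1106 + (38/7 + 10/7)*574 = 1106 + (48/7)*574 = 1106 + 3936 = 5042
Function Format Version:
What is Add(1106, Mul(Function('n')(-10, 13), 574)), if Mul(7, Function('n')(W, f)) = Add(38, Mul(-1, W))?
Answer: 5042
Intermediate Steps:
Function('n')(W, f) = Add(Rational(38, 7), Mul(Rational(-1, 7), W)) (Function('n')(W, f) = Mul(Rational(1, 7), Add(38, Mul(-1, W))) = Add(Rational(38, 7), Mul(Rational(-1, 7), W)))
Add(1106, Mul(Function('n')(-10, 13), 574)) = Add(1106, Mul(Add(Rational(38, 7), Mul(Rational(-1, 7), -10)), 574)) = Add(1106, Mul(Add(Rational(38, 7), Rational(10, 7)), 574)) = Add(1106, Mul(Rational(48, 7), 574)) = Add(1106, 3936) = 5042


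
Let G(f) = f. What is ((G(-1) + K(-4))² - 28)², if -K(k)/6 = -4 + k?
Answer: 4756761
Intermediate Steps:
K(k) = 24 - 6*k (K(k) = -6*(-4 + k) = 24 - 6*k)
((G(-1) + K(-4))² - 28)² = ((-1 + (24 - 6*(-4)))² - 28)² = ((-1 + (24 + 24))² - 28)² = ((-1 + 48)² - 28)² = (47² - 28)² = (2209 - 28)² = 2181² = 4756761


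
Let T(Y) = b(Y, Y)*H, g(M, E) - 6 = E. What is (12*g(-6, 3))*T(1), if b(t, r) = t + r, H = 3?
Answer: 648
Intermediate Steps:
b(t, r) = r + t
g(M, E) = 6 + E
T(Y) = 6*Y (T(Y) = (Y + Y)*3 = (2*Y)*3 = 6*Y)
(12*g(-6, 3))*T(1) = (12*(6 + 3))*(6*1) = (12*9)*6 = 108*6 = 648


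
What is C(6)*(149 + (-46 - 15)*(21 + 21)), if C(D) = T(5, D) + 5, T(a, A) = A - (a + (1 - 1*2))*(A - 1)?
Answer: 21717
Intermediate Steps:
T(a, A) = A - (-1 + A)*(-1 + a) (T(a, A) = A - (a + (1 - 2))*(-1 + A) = A - (a - 1)*(-1 + A) = A - (-1 + a)*(-1 + A) = A - (-1 + A)*(-1 + a))
C(D) = 9 - 3*D (C(D) = (-1 + 5 + 2*D - 1*D*5) + 5 = (-1 + 5 + 2*D - 5*D) + 5 = (4 - 3*D) + 5 = 9 - 3*D)
C(6)*(149 + (-46 - 15)*(21 + 21)) = (9 - 3*6)*(149 + (-46 - 15)*(21 + 21)) = (9 - 18)*(149 - 61*42) = -9*(149 - 2562) = -9*(-2413) = 21717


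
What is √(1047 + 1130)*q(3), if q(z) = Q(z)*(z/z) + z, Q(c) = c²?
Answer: 12*√2177 ≈ 559.90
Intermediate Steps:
q(z) = z + z² (q(z) = z²*(z/z) + z = z²*1 + z = z² + z = z + z²)
√(1047 + 1130)*q(3) = √(1047 + 1130)*(3*(1 + 3)) = √2177*(3*4) = √2177*12 = 12*√2177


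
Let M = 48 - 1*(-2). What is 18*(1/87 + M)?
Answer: 26106/29 ≈ 900.21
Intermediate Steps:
M = 50 (M = 48 + 2 = 50)
18*(1/87 + M) = 18*(1/87 + 50) = 18*(4351/87) = 26106/29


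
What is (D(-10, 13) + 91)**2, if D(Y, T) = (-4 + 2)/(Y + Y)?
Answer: 829921/100 ≈ 8299.2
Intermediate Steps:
D(Y, T) = -1/Y (D(Y, T) = -2*1/(2*Y) = -1/Y)
(D(-10, 13) + 91)**2 = (-1/(-10) + 91)**2 = (-1*(-1/10) + 91)**2 = (1/10 + 91)**2 = (911/10)**2 = 829921/100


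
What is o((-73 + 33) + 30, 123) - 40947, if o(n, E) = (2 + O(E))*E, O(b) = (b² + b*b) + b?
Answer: 3696162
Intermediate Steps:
O(b) = b + 2*b² (O(b) = (b² + b²) + b = 2*b² + b = b + 2*b²)
o(n, E) = E*(2 + E*(1 + 2*E)) (o(n, E) = (2 + E*(1 + 2*E))*E = E*(2 + E*(1 + 2*E)))
o((-73 + 33) + 30, 123) - 40947 = 123*(2 + 123*(1 + 2*123)) - 40947 = 123*(2 + 123*(1 + 246)) - 40947 = 123*(2 + 123*247) - 40947 = 123*(2 + 30381) - 40947 = 123*30383 - 40947 = 3737109 - 40947 = 3696162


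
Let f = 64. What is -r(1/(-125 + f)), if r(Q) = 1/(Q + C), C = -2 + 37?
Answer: -61/2134 ≈ -0.028585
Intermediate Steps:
C = 35
r(Q) = 1/(35 + Q) (r(Q) = 1/(Q + 35) = 1/(35 + Q))
-r(1/(-125 + f)) = -1/(35 + 1/(-125 + 64)) = -1/(35 + 1/(-61)) = -1/(35 - 1/61) = -1/2134/61 = -1*61/2134 = -61/2134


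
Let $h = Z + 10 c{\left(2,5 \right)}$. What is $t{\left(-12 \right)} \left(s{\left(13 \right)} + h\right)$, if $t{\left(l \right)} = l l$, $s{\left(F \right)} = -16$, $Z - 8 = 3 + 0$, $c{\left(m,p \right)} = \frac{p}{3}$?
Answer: $1680$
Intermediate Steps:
$c{\left(m,p \right)} = \frac{p}{3}$ ($c{\left(m,p \right)} = p \frac{1}{3} = \frac{p}{3}$)
$Z = 11$ ($Z = 8 + \left(3 + 0\right) = 8 + 3 = 11$)
$t{\left(l \right)} = l^{2}$
$h = \frac{83}{3}$ ($h = 11 + 10 \cdot \frac{1}{3} \cdot 5 = 11 + 10 \cdot \frac{5}{3} = 11 + \frac{50}{3} = \frac{83}{3} \approx 27.667$)
$t{\left(-12 \right)} \left(s{\left(13 \right)} + h\right) = \left(-12\right)^{2} \left(-16 + \frac{83}{3}\right) = 144 \cdot \frac{35}{3} = 1680$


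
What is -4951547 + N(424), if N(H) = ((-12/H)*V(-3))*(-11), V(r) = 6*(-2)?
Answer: -262432189/53 ≈ -4.9516e+6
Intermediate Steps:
V(r) = -12
N(H) = -1584/H (N(H) = (-12/H*(-12))*(-11) = (144/H)*(-11) = -1584/H)
-4951547 + N(424) = -4951547 - 1584/424 = -4951547 - 1584*1/424 = -4951547 - 198/53 = -262432189/53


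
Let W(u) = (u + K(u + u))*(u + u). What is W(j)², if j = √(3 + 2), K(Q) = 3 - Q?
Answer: 280 - 120*√5 ≈ 11.672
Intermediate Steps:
j = √5 ≈ 2.2361
W(u) = 2*u*(3 - u) (W(u) = (u + (3 - (u + u)))*(u + u) = (u + (3 - 2*u))*(2*u) = (3 - u)*(2*u) = 2*u*(3 - u))
W(j)² = (2*√5*(3 - √5))² = 20*(3 - √5)²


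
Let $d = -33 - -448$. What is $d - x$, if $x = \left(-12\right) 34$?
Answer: $823$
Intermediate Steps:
$d = 415$ ($d = -33 + 448 = 415$)
$x = -408$
$d - x = 415 - -408 = 415 + 408 = 823$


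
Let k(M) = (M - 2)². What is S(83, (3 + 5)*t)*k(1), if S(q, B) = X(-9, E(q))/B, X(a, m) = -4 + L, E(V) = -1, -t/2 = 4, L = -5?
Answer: 9/64 ≈ 0.14063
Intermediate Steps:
t = -8 (t = -2*4 = -8)
k(M) = (-2 + M)²
X(a, m) = -9 (X(a, m) = -4 - 5 = -9)
S(q, B) = -9/B
S(83, (3 + 5)*t)*k(1) = (-9*(-1/(8*(3 + 5))))*(-2 + 1)² = -9/(8*(-8))*(-1)² = -9/(-64)*1 = -9*(-1/64)*1 = (9/64)*1 = 9/64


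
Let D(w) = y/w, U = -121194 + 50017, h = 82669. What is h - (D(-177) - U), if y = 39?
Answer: 678041/59 ≈ 11492.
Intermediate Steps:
U = -71177
D(w) = 39/w
h - (D(-177) - U) = 82669 - (39/(-177) - 1*(-71177)) = 82669 - (39*(-1/177) + 71177) = 82669 - (-13/59 + 71177) = 82669 - 1*4199430/59 = 82669 - 4199430/59 = 678041/59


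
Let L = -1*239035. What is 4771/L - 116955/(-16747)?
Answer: 27876438488/4003119145 ≈ 6.9637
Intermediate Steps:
L = -239035
4771/L - 116955/(-16747) = 4771/(-239035) - 116955/(-16747) = 4771*(-1/239035) - 116955*(-1/16747) = -4771/239035 + 116955/16747 = 27876438488/4003119145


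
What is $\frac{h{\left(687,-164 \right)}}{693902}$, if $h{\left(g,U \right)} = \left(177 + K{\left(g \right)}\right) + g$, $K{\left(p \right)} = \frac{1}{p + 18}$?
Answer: $\frac{609121}{489200910} \approx 0.0012451$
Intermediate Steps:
$K{\left(p \right)} = \frac{1}{18 + p}$
$h{\left(g,U \right)} = 177 + g + \frac{1}{18 + g}$ ($h{\left(g,U \right)} = \left(177 + \frac{1}{18 + g}\right) + g = 177 + g + \frac{1}{18 + g}$)
$\frac{h{\left(687,-164 \right)}}{693902} = \frac{\frac{1}{18 + 687} \left(1 + \left(18 + 687\right) \left(177 + 687\right)\right)}{693902} = \frac{1 + 705 \cdot 864}{705} \cdot \frac{1}{693902} = \frac{1 + 609120}{705} \cdot \frac{1}{693902} = \frac{1}{705} \cdot 609121 \cdot \frac{1}{693902} = \frac{609121}{705} \cdot \frac{1}{693902} = \frac{609121}{489200910}$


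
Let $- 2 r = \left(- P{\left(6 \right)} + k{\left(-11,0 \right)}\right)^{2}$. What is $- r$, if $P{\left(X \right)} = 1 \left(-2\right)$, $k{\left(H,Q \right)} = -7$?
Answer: $\frac{25}{2} \approx 12.5$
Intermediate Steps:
$P{\left(X \right)} = -2$
$r = - \frac{25}{2}$ ($r = - \frac{\left(\left(-1\right) \left(-2\right) - 7\right)^{2}}{2} = - \frac{\left(2 - 7\right)^{2}}{2} = - \frac{\left(-5\right)^{2}}{2} = \left(- \frac{1}{2}\right) 25 = - \frac{25}{2} \approx -12.5$)
$- r = \left(-1\right) \left(- \frac{25}{2}\right) = \frac{25}{2}$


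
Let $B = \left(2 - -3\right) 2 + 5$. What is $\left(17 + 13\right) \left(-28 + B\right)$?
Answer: $-390$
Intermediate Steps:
$B = 15$ ($B = \left(2 + 3\right) 2 + 5 = 5 \cdot 2 + 5 = 10 + 5 = 15$)
$\left(17 + 13\right) \left(-28 + B\right) = \left(17 + 13\right) \left(-28 + 15\right) = 30 \left(-13\right) = -390$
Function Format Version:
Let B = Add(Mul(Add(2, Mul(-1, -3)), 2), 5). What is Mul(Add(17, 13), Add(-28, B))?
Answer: -390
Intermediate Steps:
B = 15 (B = Add(Mul(Add(2, 3), 2), 5) = Add(Mul(5, 2), 5) = Add(10, 5) = 15)
Mul(Add(17, 13), Add(-28, B)) = Mul(Add(17, 13), Add(-28, 15)) = Mul(30, -13) = -390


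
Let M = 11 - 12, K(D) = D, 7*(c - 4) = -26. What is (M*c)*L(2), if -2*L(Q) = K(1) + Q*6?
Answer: 13/7 ≈ 1.8571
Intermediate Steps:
c = 2/7 (c = 4 + (⅐)*(-26) = 4 - 26/7 = 2/7 ≈ 0.28571)
L(Q) = -½ - 3*Q (L(Q) = -(1 + Q*6)/2 = -(1 + 6*Q)/2 = -½ - 3*Q)
M = -1
(M*c)*L(2) = (-1*2/7)*(-½ - 3*2) = -2*(-½ - 6)/7 = -2/7*(-13/2) = 13/7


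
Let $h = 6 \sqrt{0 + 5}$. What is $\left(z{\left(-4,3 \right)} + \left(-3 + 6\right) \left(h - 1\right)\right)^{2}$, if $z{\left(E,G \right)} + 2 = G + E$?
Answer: $1656 - 216 \sqrt{5} \approx 1173.0$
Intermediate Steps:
$z{\left(E,G \right)} = -2 + E + G$ ($z{\left(E,G \right)} = -2 + \left(G + E\right) = -2 + \left(E + G\right) = -2 + E + G$)
$h = 6 \sqrt{5} \approx 13.416$
$\left(z{\left(-4,3 \right)} + \left(-3 + 6\right) \left(h - 1\right)\right)^{2} = \left(\left(-2 - 4 + 3\right) + \left(-3 + 6\right) \left(6 \sqrt{5} - 1\right)\right)^{2} = \left(-3 + 3 \left(6 \sqrt{5} + \left(-2 + 1\right)\right)\right)^{2} = \left(-3 + 3 \left(6 \sqrt{5} - 1\right)\right)^{2} = \left(-3 + 3 \left(-1 + 6 \sqrt{5}\right)\right)^{2} = \left(-3 - \left(3 - 18 \sqrt{5}\right)\right)^{2} = \left(-6 + 18 \sqrt{5}\right)^{2}$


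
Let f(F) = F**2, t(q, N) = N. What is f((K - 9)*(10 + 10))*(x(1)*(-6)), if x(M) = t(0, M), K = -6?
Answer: -540000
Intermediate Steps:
x(M) = M
f((K - 9)*(10 + 10))*(x(1)*(-6)) = ((-6 - 9)*(10 + 10))**2*(1*(-6)) = (-15*20)**2*(-6) = (-300)**2*(-6) = 90000*(-6) = -540000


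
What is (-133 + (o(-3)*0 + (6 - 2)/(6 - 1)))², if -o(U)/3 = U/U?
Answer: 436921/25 ≈ 17477.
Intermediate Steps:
o(U) = -3 (o(U) = -3*U/U = -3*1 = -3)
(-133 + (o(-3)*0 + (6 - 2)/(6 - 1)))² = (-133 + (-3*0 + (6 - 2)/(6 - 1)))² = (-133 + (0 + 4/5))² = (-133 + (0 + 4*(⅕)))² = (-133 + (0 + ⅘))² = (-133 + ⅘)² = (-661/5)² = 436921/25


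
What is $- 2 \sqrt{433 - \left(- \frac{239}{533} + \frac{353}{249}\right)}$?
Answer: $- \frac{2 \sqrt{7609703855091}}{132717} \approx -41.571$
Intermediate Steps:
$- 2 \sqrt{433 - \left(- \frac{239}{533} + \frac{353}{249}\right)} = - 2 \sqrt{433 - \frac{128638}{132717}} = - 2 \sqrt{\frac{57337823}{132717}} = - 2 \frac{\sqrt{7609703855091}}{132717} = - \frac{2 \sqrt{7609703855091}}{132717}$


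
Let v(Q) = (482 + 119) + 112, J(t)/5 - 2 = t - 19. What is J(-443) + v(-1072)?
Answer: -1587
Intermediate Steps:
J(t) = -85 + 5*t (J(t) = 10 + 5*(t - 19) = 10 + 5*(-19 + t) = 10 + (-95 + 5*t) = -85 + 5*t)
v(Q) = 713 (v(Q) = 601 + 112 = 713)
J(-443) + v(-1072) = (-85 + 5*(-443)) + 713 = (-85 - 2215) + 713 = -2300 + 713 = -1587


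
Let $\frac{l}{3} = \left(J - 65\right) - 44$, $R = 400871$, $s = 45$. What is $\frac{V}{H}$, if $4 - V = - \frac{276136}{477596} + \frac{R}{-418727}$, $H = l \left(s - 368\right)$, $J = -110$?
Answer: $\frac{39536048077}{1515659014846629} \approx 2.6085 \cdot 10^{-5}$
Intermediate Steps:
$l = -657$ ($l = 3 \left(\left(-110 - 65\right) - 44\right) = 3 \left(-175 - 44\right) = 3 \left(-219\right) = -657$)
$H = 212211$ ($H = - 657 \left(45 - 368\right) = \left(-657\right) \left(-323\right) = 212211$)
$V = \frac{39536048077}{7142226439}$ ($V = 4 - \left(- \frac{276136}{477596} + \frac{400871}{-418727}\right) = 4 - \left(\left(-276136\right) \frac{1}{477596} + 400871 \left(- \frac{1}{418727}\right)\right) = 4 - \left(- \frac{9862}{17057} - \frac{400871}{418727}\right) = 4 - - \frac{10967142321}{7142226439} = 4 + \frac{10967142321}{7142226439} = \frac{39536048077}{7142226439} \approx 5.5355$)
$\frac{V}{H} = \frac{39536048077}{7142226439 \cdot 212211} = \frac{39536048077}{7142226439} \cdot \frac{1}{212211} = \frac{39536048077}{1515659014846629}$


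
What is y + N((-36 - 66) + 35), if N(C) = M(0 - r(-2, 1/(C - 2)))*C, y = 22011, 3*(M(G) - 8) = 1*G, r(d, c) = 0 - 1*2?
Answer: 64291/3 ≈ 21430.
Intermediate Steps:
r(d, c) = -2 (r(d, c) = 0 - 2 = -2)
M(G) = 8 + G/3 (M(G) = 8 + (1*G)/3 = 8 + G/3)
N(C) = 26*C/3 (N(C) = (8 + (0 - 1*(-2))/3)*C = (8 + (0 + 2)/3)*C = (8 + (⅓)*2)*C = (8 + ⅔)*C = 26*C/3)
y + N((-36 - 66) + 35) = 22011 + 26*((-36 - 66) + 35)/3 = 22011 + 26*(-102 + 35)/3 = 22011 + (26/3)*(-67) = 22011 - 1742/3 = 64291/3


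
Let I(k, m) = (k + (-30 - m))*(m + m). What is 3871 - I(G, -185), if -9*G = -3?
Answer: 184033/3 ≈ 61344.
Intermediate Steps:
G = 1/3 (G = -1/9*(-3) = 1/3 ≈ 0.33333)
I(k, m) = 2*m*(-30 + k - m) (I(k, m) = (-30 + k - m)*(2*m) = 2*m*(-30 + k - m))
3871 - I(G, -185) = 3871 - 2*(-185)*(-30 + 1/3 - 1*(-185)) = 3871 - 2*(-185)*(-30 + 1/3 + 185) = 3871 - 2*(-185)*466/3 = 3871 - 1*(-172420/3) = 3871 + 172420/3 = 184033/3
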